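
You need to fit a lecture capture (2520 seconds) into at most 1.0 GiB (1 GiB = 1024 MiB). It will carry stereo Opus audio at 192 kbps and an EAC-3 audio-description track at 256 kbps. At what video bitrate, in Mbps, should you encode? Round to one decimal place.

3.0 Mbps

Budget: 1.0 GiB = 8589.9 Mb.
Total bitrate budget: 8589.9 Mb / 2520 s = 3.409 Mbps.
Audio total: 192 + 256 = 448 kbps = 0.448 Mbps.
Video: 3.409 − 0.448 = 2.961 Mbps.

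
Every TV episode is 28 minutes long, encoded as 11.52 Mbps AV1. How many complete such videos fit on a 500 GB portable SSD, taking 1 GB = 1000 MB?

28 min = 1680 s
Per item: 11.520 Mbps × 1680 s = 19,354 Mb = 2,419 MB.
Capacity: 500 GB = 4,000,000 Mb; 206.68 items → 206 complete.

206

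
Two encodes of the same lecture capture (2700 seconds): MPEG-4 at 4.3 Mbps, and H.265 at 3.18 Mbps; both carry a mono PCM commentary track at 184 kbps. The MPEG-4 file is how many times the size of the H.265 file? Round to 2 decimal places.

1.33

Audio: 184 kbps = 0.184 Mbps.
MPEG-4: 4.484 Mbps × 2700 s = 12106.8 Mb = 1.513 GB.
H.265: 3.364 Mbps × 2700 s = 9082.8 Mb = 1.135 GB.
Ratio: 1.513 / 1.135 = 1.333.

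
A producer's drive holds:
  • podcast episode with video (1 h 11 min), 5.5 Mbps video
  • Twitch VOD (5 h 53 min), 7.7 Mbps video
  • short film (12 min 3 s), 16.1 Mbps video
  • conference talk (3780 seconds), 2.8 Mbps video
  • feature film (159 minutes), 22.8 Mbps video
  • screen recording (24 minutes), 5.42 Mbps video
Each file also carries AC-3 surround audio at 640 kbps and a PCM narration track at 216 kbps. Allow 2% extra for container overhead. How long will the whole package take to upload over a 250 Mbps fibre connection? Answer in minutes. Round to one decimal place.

31.9 minutes

Audio total: 640 + 216 = 856 kbps = 0.856 Mbps.
podcast episode with video: 6.356 Mbps × 4260 s × 1.02 = 27618.1 Mb
Twitch VOD: 8.556 Mbps × 21180 s × 1.02 = 184840.4 Mb
short film: 16.956 Mbps × 723 s × 1.02 = 12504.4 Mb
conference talk: 3.656 Mbps × 3780 s × 1.02 = 14096.1 Mb
feature film: 23.656 Mbps × 9540 s × 1.02 = 230191.8 Mb
screen recording: 6.276 Mbps × 1440 s × 1.02 = 9218.2 Mb
Total: 478468.9 Mb = 59808.6 MB.
At 250 Mbps: 478468.9 / 250 = 1914 s ≈ 31.9 minutes.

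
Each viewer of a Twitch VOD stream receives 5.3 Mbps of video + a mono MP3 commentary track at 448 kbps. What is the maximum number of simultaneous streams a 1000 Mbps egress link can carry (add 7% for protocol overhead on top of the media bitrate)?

Audio: 448 kbps = 0.448 Mbps.
Per-viewer media rate: 5.748 Mbps.
On the wire with 7% overhead: 6.150 Mbps.
1000 Mbps = 1,000 Mbps; 1,000 / 6.150 = 162.59 → 162 viewers.

162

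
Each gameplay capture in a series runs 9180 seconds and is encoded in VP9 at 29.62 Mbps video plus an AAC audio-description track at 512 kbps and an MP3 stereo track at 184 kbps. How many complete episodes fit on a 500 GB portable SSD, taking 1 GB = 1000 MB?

14

Audio total: 512 + 184 = 696 kbps = 0.696 Mbps.
Total bitrate: 30.316 Mbps.
Per item: 30.316 Mbps × 9180 s = 278,301 Mb = 34,788 MB.
Capacity: 500 GB = 4,000,000 Mb; 14.37 items → 14 complete.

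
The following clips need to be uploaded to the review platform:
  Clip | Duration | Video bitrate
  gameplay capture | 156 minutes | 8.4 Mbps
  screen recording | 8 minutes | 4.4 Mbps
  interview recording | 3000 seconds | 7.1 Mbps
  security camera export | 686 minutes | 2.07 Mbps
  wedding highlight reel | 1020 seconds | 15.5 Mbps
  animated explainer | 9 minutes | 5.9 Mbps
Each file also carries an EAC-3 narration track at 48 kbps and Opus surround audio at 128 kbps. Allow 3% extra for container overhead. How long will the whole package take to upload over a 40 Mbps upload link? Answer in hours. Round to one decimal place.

Audio total: 48 + 128 = 176 kbps = 0.176 Mbps.
gameplay capture: 8.576 Mbps × 9360 s × 1.03 = 82679.5 Mb
screen recording: 4.576 Mbps × 480 s × 1.03 = 2262.4 Mb
interview recording: 7.276 Mbps × 3000 s × 1.03 = 22482.8 Mb
security camera export: 2.246 Mbps × 41160 s × 1.03 = 95218.7 Mb
wedding highlight reel: 15.676 Mbps × 1020 s × 1.03 = 16469.2 Mb
animated explainer: 6.076 Mbps × 540 s × 1.03 = 3379.5 Mb
Total: 222492.1 Mb = 27811.5 MB.
At 40 Mbps: 222492.1 / 40 = 5562 s ≈ 1.55 hours.

1.5 hours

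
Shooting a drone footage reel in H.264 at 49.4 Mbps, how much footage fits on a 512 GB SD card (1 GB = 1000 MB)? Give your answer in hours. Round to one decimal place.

23.0 hours

Capacity: 512 GB = 4,096,000 Mb.
Recording time: 4,096,000 / 49.400 = 82,915 s ≈ 23.0 hours.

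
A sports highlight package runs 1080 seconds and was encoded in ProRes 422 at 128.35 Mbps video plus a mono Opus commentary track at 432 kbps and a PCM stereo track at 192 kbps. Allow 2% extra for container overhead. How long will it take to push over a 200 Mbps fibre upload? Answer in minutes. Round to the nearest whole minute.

Audio total: 432 + 192 = 624 kbps = 0.624 Mbps.
Total bitrate: 128.974 Mbps.
File: 128.974 Mbps × 1080 s = 139291.9 Mb.
With 2% container overhead: ×1.02. → 142077.8 Mb.
At 200 Mbps: 142077.8 / 200 = 710.4 s ≈ 11.8 minutes.

12 minutes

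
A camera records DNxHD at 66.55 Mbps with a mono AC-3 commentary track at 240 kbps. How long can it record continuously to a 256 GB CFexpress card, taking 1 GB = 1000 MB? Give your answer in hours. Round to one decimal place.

Audio: 240 kbps = 0.240 Mbps.
Total bitrate: 66.55 + 0.240 = 66.790 Mbps.
Capacity: 256 GB = 2,048,000 Mb.
Recording time: 2,048,000 / 66.790 = 30,663 s ≈ 8.52 hours.

8.5 hours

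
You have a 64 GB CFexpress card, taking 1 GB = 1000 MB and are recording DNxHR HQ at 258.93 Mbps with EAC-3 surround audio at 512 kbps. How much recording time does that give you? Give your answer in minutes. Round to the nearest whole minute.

Audio: 512 kbps = 0.512 Mbps.
Total bitrate: 258.93 + 0.512 = 259.442 Mbps.
Capacity: 64 GB = 512,000 Mb.
Recording time: 512,000 / 259.442 = 1,973 s ≈ 32.9 minutes.

33 minutes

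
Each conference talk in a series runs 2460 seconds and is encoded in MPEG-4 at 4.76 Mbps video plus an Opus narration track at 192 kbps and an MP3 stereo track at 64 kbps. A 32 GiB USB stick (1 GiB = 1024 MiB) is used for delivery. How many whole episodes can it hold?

22

Audio total: 192 + 64 = 256 kbps = 0.256 Mbps.
Total bitrate: 5.016 Mbps.
Per item: 5.016 Mbps × 2460 s = 12,339 Mb = 1,542 MB.
Capacity: 32 GiB = 274,878 Mb; 22.28 items → 22 complete.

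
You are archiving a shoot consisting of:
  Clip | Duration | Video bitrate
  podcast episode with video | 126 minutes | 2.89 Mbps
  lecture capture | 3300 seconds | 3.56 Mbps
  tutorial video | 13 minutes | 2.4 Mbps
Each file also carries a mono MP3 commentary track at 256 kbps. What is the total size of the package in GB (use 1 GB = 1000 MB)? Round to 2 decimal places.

Audio: 256 kbps = 0.256 Mbps.
podcast episode with video: 3.146 Mbps × 7560 s = 23783.8 Mb
lecture capture: 3.816 Mbps × 3300 s = 12592.8 Mb
tutorial video: 2.656 Mbps × 780 s = 2071.7 Mb
Total: 38448.2 Mb = 4806.0 MB.
= 4.806 GB.

4.81 GB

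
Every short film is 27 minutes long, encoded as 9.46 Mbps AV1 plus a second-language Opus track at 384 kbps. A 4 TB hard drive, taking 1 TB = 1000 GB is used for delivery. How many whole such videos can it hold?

27 min = 1620 s
Audio: 384 kbps = 0.384 Mbps.
Total bitrate: 9.844 Mbps.
Per item: 9.844 Mbps × 1620 s = 15,947 Mb = 1,993 MB.
Capacity: 4 TB = 32,000,000 Mb; 2006.61 items → 2006 complete.

2006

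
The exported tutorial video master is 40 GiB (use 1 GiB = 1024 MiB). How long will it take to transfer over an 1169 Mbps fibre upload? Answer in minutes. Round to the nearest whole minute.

File: 40 GiB = 343597.4 Mb.
At 1169 Mbps: 343597.4 / 1169 = 293.9 s ≈ 4.9 minutes.

5 minutes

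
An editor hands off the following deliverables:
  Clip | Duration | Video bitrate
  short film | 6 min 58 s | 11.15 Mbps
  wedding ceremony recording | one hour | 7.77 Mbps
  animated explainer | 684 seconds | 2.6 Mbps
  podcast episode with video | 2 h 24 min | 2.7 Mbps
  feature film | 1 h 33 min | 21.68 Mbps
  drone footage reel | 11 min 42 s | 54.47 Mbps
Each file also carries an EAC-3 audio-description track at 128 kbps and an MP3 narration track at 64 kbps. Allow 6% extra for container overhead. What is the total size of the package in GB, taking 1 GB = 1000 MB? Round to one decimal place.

Audio total: 128 + 64 = 192 kbps = 0.192 Mbps.
short film: 11.342 Mbps × 418 s × 1.06 = 5025.4 Mb
wedding ceremony recording: 7.962 Mbps × 3600 s × 1.06 = 30383.0 Mb
animated explainer: 2.792 Mbps × 684 s × 1.06 = 2024.3 Mb
podcast episode with video: 2.892 Mbps × 8640 s × 1.06 = 26486.1 Mb
feature film: 21.872 Mbps × 5580 s × 1.06 = 129368.5 Mb
drone footage reel: 54.662 Mbps × 702 s × 1.06 = 40675.1 Mb
Total: 233962.4 Mb = 29245.3 MB.
= 29.25 GB.

29.2 GB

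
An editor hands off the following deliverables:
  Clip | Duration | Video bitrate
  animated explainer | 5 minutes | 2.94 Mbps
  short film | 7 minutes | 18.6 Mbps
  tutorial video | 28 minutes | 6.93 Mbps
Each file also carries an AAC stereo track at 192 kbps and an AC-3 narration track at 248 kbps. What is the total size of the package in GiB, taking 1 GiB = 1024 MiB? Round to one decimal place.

Audio total: 192 + 248 = 440 kbps = 0.440 Mbps.
animated explainer: 3.380 Mbps × 300 s = 1014.0 Mb
short film: 19.040 Mbps × 420 s = 7996.8 Mb
tutorial video: 7.370 Mbps × 1680 s = 12381.6 Mb
Total: 21392.4 Mb = 2674.1 MB.
= 2.490 GiB.

2.5 GiB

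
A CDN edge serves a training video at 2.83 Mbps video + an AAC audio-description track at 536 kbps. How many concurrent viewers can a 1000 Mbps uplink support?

Audio: 536 kbps = 0.536 Mbps.
Per-viewer media rate: 3.366 Mbps.
1000 Mbps = 1,000 Mbps; 1,000 / 3.366 = 297.09 → 297 viewers.

297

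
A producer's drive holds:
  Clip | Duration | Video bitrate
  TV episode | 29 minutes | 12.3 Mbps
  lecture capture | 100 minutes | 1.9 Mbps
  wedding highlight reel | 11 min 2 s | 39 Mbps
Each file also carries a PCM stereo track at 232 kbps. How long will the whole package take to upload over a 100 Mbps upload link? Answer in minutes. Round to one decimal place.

Audio: 232 kbps = 0.232 Mbps.
TV episode: 12.532 Mbps × 1740 s = 21805.7 Mb
lecture capture: 2.132 Mbps × 6000 s = 12792.0 Mb
wedding highlight reel: 39.232 Mbps × 662 s = 25971.6 Mb
Total: 60569.3 Mb = 7571.2 MB.
At 100 Mbps: 60569.3 / 100 = 606 s ≈ 10.1 minutes.

10.1 minutes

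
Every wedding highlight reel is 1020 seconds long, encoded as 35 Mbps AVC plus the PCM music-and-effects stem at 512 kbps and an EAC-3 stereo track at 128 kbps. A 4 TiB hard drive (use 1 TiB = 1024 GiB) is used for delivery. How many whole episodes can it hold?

967

Audio total: 512 + 128 = 640 kbps = 0.640 Mbps.
Total bitrate: 35.640 Mbps.
Per item: 35.640 Mbps × 1020 s = 36,353 Mb = 4,544 MB.
Capacity: 4 TiB = 35,184,372 Mb; 967.86 items → 967 complete.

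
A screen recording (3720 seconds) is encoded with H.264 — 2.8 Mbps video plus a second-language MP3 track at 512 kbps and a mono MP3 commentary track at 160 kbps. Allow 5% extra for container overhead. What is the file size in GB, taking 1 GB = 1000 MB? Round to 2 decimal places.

1.70 GB

Audio total: 512 + 160 = 672 kbps = 0.672 Mbps.
Total bitrate: 2.8 + 0.672 = 3.472 Mbps.
Stream data: 3.472 Mbps × 3720 s = 12915.8 Mb.
With 5% container overhead: ×1.05.
13,562 Mb ÷ 8 = 1,695 MB → 1.695 GB.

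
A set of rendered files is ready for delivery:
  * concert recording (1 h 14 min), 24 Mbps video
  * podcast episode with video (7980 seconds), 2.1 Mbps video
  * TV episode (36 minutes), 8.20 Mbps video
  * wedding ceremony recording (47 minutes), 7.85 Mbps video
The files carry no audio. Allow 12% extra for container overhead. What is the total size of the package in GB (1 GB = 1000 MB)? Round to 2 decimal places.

concert recording: 24.000 Mbps × 4440 s × 1.12 = 119347.2 Mb
podcast episode with video: 2.100 Mbps × 7980 s × 1.12 = 18769.0 Mb
TV episode: 8.200 Mbps × 2160 s × 1.12 = 19837.4 Mb
wedding ceremony recording: 7.850 Mbps × 2820 s × 1.12 = 24793.4 Mb
Total: 182747.0 Mb = 22843.4 MB.
= 22.84 GB.

22.84 GB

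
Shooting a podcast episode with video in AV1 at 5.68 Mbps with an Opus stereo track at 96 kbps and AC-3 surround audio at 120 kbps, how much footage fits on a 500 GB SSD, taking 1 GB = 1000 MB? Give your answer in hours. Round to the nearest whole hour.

188 hours

Audio total: 96 + 120 = 216 kbps = 0.216 Mbps.
Total bitrate: 5.68 + 0.216 = 5.896 Mbps.
Capacity: 500 GB = 4,000,000 Mb.
Recording time: 4,000,000 / 5.896 = 678,426 s ≈ 188 hours.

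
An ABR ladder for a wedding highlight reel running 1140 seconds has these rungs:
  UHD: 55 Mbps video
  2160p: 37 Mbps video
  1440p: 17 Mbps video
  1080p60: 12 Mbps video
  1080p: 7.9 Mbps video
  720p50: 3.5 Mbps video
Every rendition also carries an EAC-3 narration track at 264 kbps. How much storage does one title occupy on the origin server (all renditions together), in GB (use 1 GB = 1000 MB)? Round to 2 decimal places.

Audio: 264 kbps = 0.264 Mbps.
Sum of rendition bitrates: (55+0.264) + (37+0.264) + (17+0.264) + (12+0.264) + (7.9+0.264) + (3.5+0.264) = 133.984 Mbps.
× 1140 s = 152,742 Mb = 19,093 MB = 19.09 GB.

19.09 GB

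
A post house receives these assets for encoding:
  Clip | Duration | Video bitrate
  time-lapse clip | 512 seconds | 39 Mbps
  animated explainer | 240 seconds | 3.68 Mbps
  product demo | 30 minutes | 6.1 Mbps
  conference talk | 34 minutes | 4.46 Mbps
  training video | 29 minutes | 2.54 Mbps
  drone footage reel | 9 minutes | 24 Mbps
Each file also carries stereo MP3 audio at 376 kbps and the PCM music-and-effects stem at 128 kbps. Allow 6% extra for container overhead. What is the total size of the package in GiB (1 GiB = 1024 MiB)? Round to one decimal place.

7.6 GiB

Audio total: 376 + 128 = 504 kbps = 0.504 Mbps.
time-lapse clip: 39.504 Mbps × 512 s × 1.06 = 21439.6 Mb
animated explainer: 4.184 Mbps × 240 s × 1.06 = 1064.4 Mb
product demo: 6.604 Mbps × 1800 s × 1.06 = 12600.4 Mb
conference talk: 4.964 Mbps × 2040 s × 1.06 = 10734.2 Mb
training video: 3.044 Mbps × 1740 s × 1.06 = 5614.4 Mb
drone footage reel: 24.504 Mbps × 540 s × 1.06 = 14026.1 Mb
Total: 65479.0 Mb = 8184.9 MB.
= 7.623 GiB.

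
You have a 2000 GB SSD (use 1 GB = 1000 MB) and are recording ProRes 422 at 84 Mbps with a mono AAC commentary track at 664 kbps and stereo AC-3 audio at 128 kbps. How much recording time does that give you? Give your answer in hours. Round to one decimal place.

Audio total: 664 + 128 = 792 kbps = 0.792 Mbps.
Total bitrate: 84 + 0.792 = 84.792 Mbps.
Capacity: 2000 GB = 16,000,000 Mb.
Recording time: 16,000,000 / 84.792 = 188,697 s ≈ 52.4 hours.

52.4 hours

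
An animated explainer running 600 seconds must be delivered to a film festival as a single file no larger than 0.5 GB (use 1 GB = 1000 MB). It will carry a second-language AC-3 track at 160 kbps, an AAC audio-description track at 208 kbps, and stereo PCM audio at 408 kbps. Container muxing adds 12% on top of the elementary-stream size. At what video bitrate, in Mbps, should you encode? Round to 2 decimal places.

Budget: 0.5 GB = 4000.0 Mb.
Stream payload after overhead: 4000.0 / 1.12 = 3571.4 Mb.
Total bitrate budget: 3571.4 Mb / 600 s = 5.952 Mbps.
Audio total: 160 + 208 + 408 = 776 kbps = 0.776 Mbps.
Video: 5.952 − 0.776 = 5.176 Mbps.

5.18 Mbps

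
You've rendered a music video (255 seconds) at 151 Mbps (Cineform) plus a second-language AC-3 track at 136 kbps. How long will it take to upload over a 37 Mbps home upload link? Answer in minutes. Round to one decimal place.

Audio: 136 kbps = 0.136 Mbps.
Total bitrate: 151.136 Mbps.
File: 151.136 Mbps × 255 s = 38539.7 Mb.
At 37 Mbps: 38539.7 / 37 = 1041.6 s ≈ 17.4 minutes.

17.4 minutes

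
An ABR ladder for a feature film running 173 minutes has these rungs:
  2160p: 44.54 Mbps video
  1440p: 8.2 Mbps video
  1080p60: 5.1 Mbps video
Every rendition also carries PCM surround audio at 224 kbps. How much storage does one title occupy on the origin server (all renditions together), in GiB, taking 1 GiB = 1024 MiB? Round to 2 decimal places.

70.71 GiB

173 min = 10380 s
Audio: 224 kbps = 0.224 Mbps.
Sum of rendition bitrates: (44.54+0.224) + (8.2+0.224) + (5.1+0.224) = 58.512 Mbps.
× 10380 s = 607,355 Mb = 75,919 MB = 70.71 GiB.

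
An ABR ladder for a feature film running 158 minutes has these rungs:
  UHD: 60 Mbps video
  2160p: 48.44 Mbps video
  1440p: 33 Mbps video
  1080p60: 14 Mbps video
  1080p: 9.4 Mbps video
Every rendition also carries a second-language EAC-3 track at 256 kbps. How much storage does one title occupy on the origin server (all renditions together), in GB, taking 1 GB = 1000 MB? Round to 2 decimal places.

196.85 GB

158 min = 9480 s
Audio: 256 kbps = 0.256 Mbps.
Sum of rendition bitrates: (60+0.256) + (48.44+0.256) + (33+0.256) + (14+0.256) + (9.4+0.256) = 166.120 Mbps.
× 9480 s = 1,574,818 Mb = 196,852 MB = 196.9 GB.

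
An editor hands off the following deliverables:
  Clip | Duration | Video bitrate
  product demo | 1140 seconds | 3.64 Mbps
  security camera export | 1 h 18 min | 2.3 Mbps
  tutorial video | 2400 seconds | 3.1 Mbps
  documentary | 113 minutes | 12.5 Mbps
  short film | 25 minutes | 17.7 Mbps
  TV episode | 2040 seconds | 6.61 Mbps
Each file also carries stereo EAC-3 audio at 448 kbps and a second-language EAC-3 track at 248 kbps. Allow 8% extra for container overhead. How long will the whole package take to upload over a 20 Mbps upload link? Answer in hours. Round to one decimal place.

2.4 hours

Audio total: 448 + 248 = 696 kbps = 0.696 Mbps.
product demo: 4.336 Mbps × 1140 s × 1.08 = 5338.5 Mb
security camera export: 2.996 Mbps × 4680 s × 1.08 = 15143.0 Mb
tutorial video: 3.796 Mbps × 2400 s × 1.08 = 9839.2 Mb
documentary: 13.196 Mbps × 6780 s × 1.08 = 96626.4 Mb
short film: 18.396 Mbps × 1500 s × 1.08 = 29801.5 Mb
TV episode: 7.306 Mbps × 2040 s × 1.08 = 16096.6 Mb
Total: 172845.2 Mb = 21605.6 MB.
At 20 Mbps: 172845.2 / 20 = 8642 s ≈ 2.4 hours.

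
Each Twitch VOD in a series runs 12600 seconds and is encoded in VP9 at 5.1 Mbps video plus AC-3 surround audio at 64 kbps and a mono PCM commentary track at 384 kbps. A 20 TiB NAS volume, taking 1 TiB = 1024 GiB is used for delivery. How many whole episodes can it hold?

Audio total: 64 + 384 = 448 kbps = 0.448 Mbps.
Total bitrate: 5.548 Mbps.
Per item: 5.548 Mbps × 12600 s = 69,905 Mb = 8,738 MB.
Capacity: 20 TiB = 175,921,860 Mb; 2516.59 items → 2516 complete.

2516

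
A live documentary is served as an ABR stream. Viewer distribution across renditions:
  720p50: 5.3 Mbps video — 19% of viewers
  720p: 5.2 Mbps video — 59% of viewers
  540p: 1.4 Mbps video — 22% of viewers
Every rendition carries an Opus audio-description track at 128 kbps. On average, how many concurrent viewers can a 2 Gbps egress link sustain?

443

Audio: 128 kbps = 0.128 Mbps.
Average per-viewer bitrate: 0.19×5.428 + 0.59×5.328 + 0.22×1.528 = 4.511 Mbps.
2 Gbps = 2,000 Mbps; 2,000 / 4.511 = 443.36 → 443.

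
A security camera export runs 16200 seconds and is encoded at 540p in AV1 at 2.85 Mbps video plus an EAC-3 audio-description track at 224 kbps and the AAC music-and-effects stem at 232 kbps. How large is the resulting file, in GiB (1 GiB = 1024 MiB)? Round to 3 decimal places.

Audio total: 224 + 232 = 456 kbps = 0.456 Mbps.
Total bitrate: 2.85 + 0.456 = 3.306 Mbps.
Stream data: 3.306 Mbps × 16200 s = 53557.2 Mb.
53,557 Mb = 6,694,650,000 bytes ÷ 1,073,741,824 = 6.235 GiB.

6.235 GiB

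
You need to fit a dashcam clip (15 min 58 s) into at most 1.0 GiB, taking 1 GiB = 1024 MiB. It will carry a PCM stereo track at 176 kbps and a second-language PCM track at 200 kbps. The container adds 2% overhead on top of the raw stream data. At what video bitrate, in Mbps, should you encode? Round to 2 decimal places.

8.41 Mbps

Budget: 1.0 GiB = 8589.9 Mb.
Stream payload after overhead: 8589.9 / 1.02 = 8421.5 Mb.
15 min 58 s = 958 s
Total bitrate budget: 8421.5 Mb / 958 s = 8.791 Mbps.
Audio total: 176 + 200 = 376 kbps = 0.376 Mbps.
Video: 8.791 − 0.376 = 8.415 Mbps.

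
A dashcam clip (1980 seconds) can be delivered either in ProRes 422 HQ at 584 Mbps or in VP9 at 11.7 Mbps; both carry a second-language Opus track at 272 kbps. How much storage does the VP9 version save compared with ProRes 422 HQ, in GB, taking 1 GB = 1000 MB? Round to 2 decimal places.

141.64 GB

Audio: 272 kbps = 0.272 Mbps.
ProRes 422 HQ: 584.272 Mbps × 1980 s = 1156858.6 Mb = 144.607 GB.
VP9: 11.972 Mbps × 1980 s = 23704.6 Mb = 2.963 GB.
Saving: 144.607 − 2.963 = 141.644 GB.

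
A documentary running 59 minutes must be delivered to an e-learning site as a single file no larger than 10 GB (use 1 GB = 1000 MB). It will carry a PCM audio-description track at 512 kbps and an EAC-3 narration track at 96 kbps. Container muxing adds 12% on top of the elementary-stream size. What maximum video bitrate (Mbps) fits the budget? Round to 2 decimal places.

Budget: 10 GB = 80000.0 Mb.
Stream payload after overhead: 80000.0 / 1.12 = 71428.6 Mb.
59 min = 3540 s
Total bitrate budget: 71428.6 Mb / 3540 s = 20.178 Mbps.
Audio total: 512 + 96 = 608 kbps = 0.608 Mbps.
Video: 20.178 − 0.608 = 19.570 Mbps.

19.57 Mbps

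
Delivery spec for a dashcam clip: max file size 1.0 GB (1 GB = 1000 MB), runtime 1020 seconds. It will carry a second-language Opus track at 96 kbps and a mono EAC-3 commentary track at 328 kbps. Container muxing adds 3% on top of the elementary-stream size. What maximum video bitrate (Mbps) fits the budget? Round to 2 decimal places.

Budget: 1.0 GB = 8000.0 Mb.
Stream payload after overhead: 8000.0 / 1.03 = 7767.0 Mb.
Total bitrate budget: 7767.0 Mb / 1020 s = 7.615 Mbps.
Audio total: 96 + 328 = 424 kbps = 0.424 Mbps.
Video: 7.615 − 0.424 = 7.191 Mbps.

7.19 Mbps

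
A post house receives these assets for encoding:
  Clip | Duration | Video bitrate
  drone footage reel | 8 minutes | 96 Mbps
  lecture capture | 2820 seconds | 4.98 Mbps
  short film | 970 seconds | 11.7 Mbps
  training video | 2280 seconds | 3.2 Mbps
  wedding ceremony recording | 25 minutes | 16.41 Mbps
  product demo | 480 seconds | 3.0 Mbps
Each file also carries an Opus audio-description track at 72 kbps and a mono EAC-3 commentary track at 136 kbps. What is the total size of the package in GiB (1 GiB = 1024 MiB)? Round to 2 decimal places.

Audio total: 72 + 136 = 208 kbps = 0.208 Mbps.
drone footage reel: 96.208 Mbps × 480 s = 46179.8 Mb
lecture capture: 5.188 Mbps × 2820 s = 14630.2 Mb
short film: 11.908 Mbps × 970 s = 11550.8 Mb
training video: 3.408 Mbps × 2280 s = 7770.2 Mb
wedding ceremony recording: 16.618 Mbps × 1500 s = 24927.0 Mb
product demo: 3.208 Mbps × 480 s = 1539.8 Mb
Total: 106597.8 Mb = 13324.7 MB.
= 12.41 GiB.

12.41 GiB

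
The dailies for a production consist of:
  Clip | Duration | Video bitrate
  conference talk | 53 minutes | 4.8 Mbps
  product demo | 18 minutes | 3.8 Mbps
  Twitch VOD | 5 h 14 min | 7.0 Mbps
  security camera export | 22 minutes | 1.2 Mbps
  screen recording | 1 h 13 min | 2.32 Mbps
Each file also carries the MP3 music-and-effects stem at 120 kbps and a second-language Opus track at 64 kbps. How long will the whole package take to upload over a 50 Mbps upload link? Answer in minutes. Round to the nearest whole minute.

56 minutes

Audio total: 120 + 64 = 184 kbps = 0.184 Mbps.
conference talk: 4.984 Mbps × 3180 s = 15849.1 Mb
product demo: 3.984 Mbps × 1080 s = 4302.7 Mb
Twitch VOD: 7.184 Mbps × 18840 s = 135346.6 Mb
security camera export: 1.384 Mbps × 1320 s = 1826.9 Mb
screen recording: 2.504 Mbps × 4380 s = 10967.5 Mb
Total: 168292.8 Mb = 21036.6 MB.
At 50 Mbps: 168292.8 / 50 = 3366 s ≈ 56.1 minutes.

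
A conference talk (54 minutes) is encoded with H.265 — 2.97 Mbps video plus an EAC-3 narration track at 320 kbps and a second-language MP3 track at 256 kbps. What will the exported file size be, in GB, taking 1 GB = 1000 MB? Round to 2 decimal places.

54 min = 3240 s
Audio total: 320 + 256 = 576 kbps = 0.576 Mbps.
Total bitrate: 2.97 + 0.576 = 3.546 Mbps.
Stream data: 3.546 Mbps × 3240 s = 11489.0 Mb.
11,489 Mb ÷ 8 = 1,436 MB → 1.436 GB.

1.44 GB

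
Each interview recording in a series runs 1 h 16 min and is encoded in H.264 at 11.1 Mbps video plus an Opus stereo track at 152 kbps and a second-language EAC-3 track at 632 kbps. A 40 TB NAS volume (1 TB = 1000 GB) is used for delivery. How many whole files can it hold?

5905

1 h 16 min = 76 min = 4560 s
Audio total: 152 + 632 = 784 kbps = 0.784 Mbps.
Total bitrate: 11.884 Mbps.
Per item: 11.884 Mbps × 4560 s = 54,191 Mb = 6,774 MB.
Capacity: 40 TB = 320,000,000 Mb; 5905.04 items → 5905 complete.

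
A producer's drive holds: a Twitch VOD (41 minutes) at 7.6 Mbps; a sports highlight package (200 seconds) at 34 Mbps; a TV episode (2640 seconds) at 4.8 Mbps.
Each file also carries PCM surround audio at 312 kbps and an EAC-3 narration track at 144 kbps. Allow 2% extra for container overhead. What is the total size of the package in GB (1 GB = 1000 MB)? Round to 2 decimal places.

Audio total: 312 + 144 = 456 kbps = 0.456 Mbps.
Twitch VOD: 8.056 Mbps × 2460 s × 1.02 = 20214.1 Mb
sports highlight package: 34.456 Mbps × 200 s × 1.02 = 7029.0 Mb
TV episode: 5.256 Mbps × 2640 s × 1.02 = 14153.4 Mb
Total: 41396.5 Mb = 5174.6 MB.
= 5.175 GB.

5.17 GB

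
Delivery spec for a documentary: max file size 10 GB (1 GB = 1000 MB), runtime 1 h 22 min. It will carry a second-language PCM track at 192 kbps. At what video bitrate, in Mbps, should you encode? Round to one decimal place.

Budget: 10 GB = 80000.0 Mb.
1 h 22 min = 82 min = 4920 s
Total bitrate budget: 80000.0 Mb / 4920 s = 16.260 Mbps.
Audio: 192 kbps = 0.192 Mbps.
Video: 16.260 − 0.192 = 16.068 Mbps.

16.1 Mbps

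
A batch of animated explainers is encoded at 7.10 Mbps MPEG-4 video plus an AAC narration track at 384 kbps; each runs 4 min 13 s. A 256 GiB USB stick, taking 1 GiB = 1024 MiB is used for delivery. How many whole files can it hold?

1161

4 min 13 s = 253 s
Audio: 384 kbps = 0.384 Mbps.
Total bitrate: 7.484 Mbps.
Per item: 7.484 Mbps × 253 s = 1,893 Mb = 236.7 MB.
Capacity: 256 GiB = 2,199,023 Mb; 1161.38 items → 1161 complete.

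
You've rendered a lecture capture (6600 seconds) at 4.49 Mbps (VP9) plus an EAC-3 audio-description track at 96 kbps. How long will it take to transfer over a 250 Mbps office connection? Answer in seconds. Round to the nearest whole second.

121 seconds

Audio: 96 kbps = 0.096 Mbps.
Total bitrate: 4.586 Mbps.
File: 4.586 Mbps × 6600 s = 30267.6 Mb.
At 250 Mbps: 30267.6 / 250 = 121.1 s ≈ 121 seconds.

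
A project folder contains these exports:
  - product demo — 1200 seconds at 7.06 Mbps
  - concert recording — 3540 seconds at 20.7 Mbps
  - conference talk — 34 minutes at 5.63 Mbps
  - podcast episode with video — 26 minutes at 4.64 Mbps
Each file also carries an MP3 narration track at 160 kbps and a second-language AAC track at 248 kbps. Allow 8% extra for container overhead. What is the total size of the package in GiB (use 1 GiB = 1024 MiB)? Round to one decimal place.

13.1 GiB

Audio total: 160 + 248 = 408 kbps = 0.408 Mbps.
product demo: 7.468 Mbps × 1200 s × 1.08 = 9678.5 Mb
concert recording: 21.108 Mbps × 3540 s × 1.08 = 80700.1 Mb
conference talk: 6.038 Mbps × 2040 s × 1.08 = 13302.9 Mb
podcast episode with video: 5.048 Mbps × 1560 s × 1.08 = 8504.9 Mb
Total: 112186.4 Mb = 14023.3 MB.
= 13.06 GiB.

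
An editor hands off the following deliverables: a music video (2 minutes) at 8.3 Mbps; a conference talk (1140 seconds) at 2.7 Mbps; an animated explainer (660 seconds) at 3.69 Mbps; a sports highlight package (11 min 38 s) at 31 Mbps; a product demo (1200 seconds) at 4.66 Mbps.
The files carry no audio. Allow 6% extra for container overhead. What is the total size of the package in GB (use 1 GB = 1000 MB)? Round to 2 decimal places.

music video: 8.300 Mbps × 120 s × 1.06 = 1055.8 Mb
conference talk: 2.700 Mbps × 1140 s × 1.06 = 3262.7 Mb
animated explainer: 3.690 Mbps × 660 s × 1.06 = 2581.5 Mb
sports highlight package: 31.000 Mbps × 698 s × 1.06 = 22936.3 Mb
product demo: 4.660 Mbps × 1200 s × 1.06 = 5927.5 Mb
Total: 35763.8 Mb = 4470.5 MB.
= 4.470 GB.

4.47 GB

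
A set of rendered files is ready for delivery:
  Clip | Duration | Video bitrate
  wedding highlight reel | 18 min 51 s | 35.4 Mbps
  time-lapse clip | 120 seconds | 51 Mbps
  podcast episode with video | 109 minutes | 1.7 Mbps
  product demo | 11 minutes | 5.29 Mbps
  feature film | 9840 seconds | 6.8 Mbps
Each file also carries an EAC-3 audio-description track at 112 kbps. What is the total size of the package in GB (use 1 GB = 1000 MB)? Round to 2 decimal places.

16.22 GB

Audio: 112 kbps = 0.112 Mbps.
wedding highlight reel: 35.512 Mbps × 1131 s = 40164.1 Mb
time-lapse clip: 51.112 Mbps × 120 s = 6133.4 Mb
podcast episode with video: 1.812 Mbps × 6540 s = 11850.5 Mb
product demo: 5.402 Mbps × 660 s = 3565.3 Mb
feature film: 6.912 Mbps × 9840 s = 68014.1 Mb
Total: 129727.4 Mb = 16215.9 MB.
= 16.22 GB.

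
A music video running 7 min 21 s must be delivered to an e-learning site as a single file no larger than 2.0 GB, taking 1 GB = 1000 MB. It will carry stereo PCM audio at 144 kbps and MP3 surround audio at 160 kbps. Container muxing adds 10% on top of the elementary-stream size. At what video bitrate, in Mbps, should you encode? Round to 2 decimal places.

Budget: 2.0 GB = 16000.0 Mb.
Stream payload after overhead: 16000.0 / 1.10 = 14545.5 Mb.
7 min 21 s = 441 s
Total bitrate budget: 14545.5 Mb / 441 s = 32.983 Mbps.
Audio total: 144 + 160 = 304 kbps = 0.304 Mbps.
Video: 32.983 − 0.304 = 32.679 Mbps.

32.68 Mbps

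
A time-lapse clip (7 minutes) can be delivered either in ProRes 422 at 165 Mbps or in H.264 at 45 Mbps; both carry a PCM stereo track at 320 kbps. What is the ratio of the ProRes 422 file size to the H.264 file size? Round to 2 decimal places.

7 min = 420 s
Audio: 320 kbps = 0.320 Mbps.
ProRes 422: 165.320 Mbps × 420 s = 69434.4 Mb = 8.083 GiB.
H.264: 45.320 Mbps × 420 s = 19034.4 Mb = 2.216 GiB.
Ratio: 8.083 / 2.216 = 3.648.

3.65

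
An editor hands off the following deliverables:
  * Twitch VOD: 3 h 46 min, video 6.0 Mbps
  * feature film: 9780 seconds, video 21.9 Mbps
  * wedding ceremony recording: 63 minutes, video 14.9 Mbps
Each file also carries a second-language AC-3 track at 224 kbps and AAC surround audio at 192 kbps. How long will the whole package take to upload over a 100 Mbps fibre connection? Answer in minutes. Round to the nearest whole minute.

Audio total: 224 + 192 = 416 kbps = 0.416 Mbps.
Twitch VOD: 6.416 Mbps × 13560 s = 87001.0 Mb
feature film: 22.316 Mbps × 9780 s = 218250.5 Mb
wedding ceremony recording: 15.316 Mbps × 3780 s = 57894.5 Mb
Total: 363145.9 Mb = 45393.2 MB.
At 100 Mbps: 363145.9 / 100 = 3631 s ≈ 60.5 minutes.

61 minutes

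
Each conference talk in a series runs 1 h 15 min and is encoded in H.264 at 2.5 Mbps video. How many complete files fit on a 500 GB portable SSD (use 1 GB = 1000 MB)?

1 h 15 min = 75 min = 4500 s
Per item: 2.500 Mbps × 4500 s = 11,250 Mb = 1,406 MB.
Capacity: 500 GB = 4,000,000 Mb; 355.56 items → 355 complete.

355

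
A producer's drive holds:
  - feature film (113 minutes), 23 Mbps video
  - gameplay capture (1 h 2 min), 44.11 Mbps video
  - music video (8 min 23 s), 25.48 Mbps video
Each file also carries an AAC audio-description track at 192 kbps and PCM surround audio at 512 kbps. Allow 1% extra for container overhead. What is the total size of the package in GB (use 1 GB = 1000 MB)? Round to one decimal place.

Audio total: 192 + 512 = 704 kbps = 0.704 Mbps.
feature film: 23.704 Mbps × 6780 s × 1.01 = 162320.3 Mb
gameplay capture: 44.814 Mbps × 3720 s × 1.01 = 168375.2 Mb
music video: 26.184 Mbps × 503 s × 1.01 = 13302.3 Mb
Total: 343997.7 Mb = 42999.7 MB.
= 43.00 GB.

43.0 GB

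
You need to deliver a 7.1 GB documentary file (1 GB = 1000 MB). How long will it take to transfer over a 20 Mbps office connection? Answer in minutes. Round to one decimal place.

47.3 minutes

File: 7.1 GB = 56800.0 Mb.
At 20 Mbps: 56800.0 / 20 = 2840.0 s ≈ 47.3 minutes.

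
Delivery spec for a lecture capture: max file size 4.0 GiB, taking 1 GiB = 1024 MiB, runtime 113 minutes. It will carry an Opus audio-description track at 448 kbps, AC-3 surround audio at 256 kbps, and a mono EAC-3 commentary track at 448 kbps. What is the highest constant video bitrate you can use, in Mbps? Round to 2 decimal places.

3.92 Mbps

Budget: 4.0 GiB = 34359.7 Mb.
113 min = 6780 s
Total bitrate budget: 34359.7 Mb / 6780 s = 5.068 Mbps.
Audio total: 448 + 256 + 448 = 1152 kbps = 1.152 Mbps.
Video: 5.068 − 1.152 = 3.916 Mbps.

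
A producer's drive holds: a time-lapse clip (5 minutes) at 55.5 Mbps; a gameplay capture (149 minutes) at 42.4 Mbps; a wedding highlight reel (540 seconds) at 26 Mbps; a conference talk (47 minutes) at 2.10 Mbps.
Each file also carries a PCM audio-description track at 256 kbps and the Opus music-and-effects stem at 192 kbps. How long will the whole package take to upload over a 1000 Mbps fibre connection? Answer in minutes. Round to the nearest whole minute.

Audio total: 256 + 192 = 448 kbps = 0.448 Mbps.
time-lapse clip: 55.948 Mbps × 300 s = 16784.4 Mb
gameplay capture: 42.848 Mbps × 8940 s = 383061.1 Mb
wedding highlight reel: 26.448 Mbps × 540 s = 14281.9 Mb
conference talk: 2.548 Mbps × 2820 s = 7185.4 Mb
Total: 421312.8 Mb = 52664.1 MB.
At 1000 Mbps: 421312.8 / 1000 = 421 s ≈ 7.02 minutes.

7 minutes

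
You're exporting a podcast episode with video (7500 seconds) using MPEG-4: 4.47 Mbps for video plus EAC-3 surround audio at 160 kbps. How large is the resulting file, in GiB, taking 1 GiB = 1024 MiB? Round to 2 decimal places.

Audio: 160 kbps = 0.160 Mbps.
Total bitrate: 4.47 + 0.160 = 4.630 Mbps.
Stream data: 4.630 Mbps × 7500 s = 34725.0 Mb.
34,725 Mb = 4,340,625,000 bytes ÷ 1,073,741,824 = 4.043 GiB.

4.04 GiB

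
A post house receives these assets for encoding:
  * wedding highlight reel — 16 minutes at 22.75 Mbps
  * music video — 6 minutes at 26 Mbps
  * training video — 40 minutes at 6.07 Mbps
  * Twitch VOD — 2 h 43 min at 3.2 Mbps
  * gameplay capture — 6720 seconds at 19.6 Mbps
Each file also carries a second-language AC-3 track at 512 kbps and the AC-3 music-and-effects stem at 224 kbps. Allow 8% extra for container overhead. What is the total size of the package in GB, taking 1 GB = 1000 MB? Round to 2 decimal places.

30.19 GB

Audio total: 512 + 224 = 736 kbps = 0.736 Mbps.
wedding highlight reel: 23.486 Mbps × 960 s × 1.08 = 24350.3 Mb
music video: 26.736 Mbps × 360 s × 1.08 = 10395.0 Mb
training video: 6.806 Mbps × 2400 s × 1.08 = 17641.2 Mb
Twitch VOD: 3.936 Mbps × 9780 s × 1.08 = 41573.6 Mb
gameplay capture: 20.336 Mbps × 6720 s × 1.08 = 147590.6 Mb
Total: 241550.6 Mb = 30193.8 MB.
= 30.19 GB.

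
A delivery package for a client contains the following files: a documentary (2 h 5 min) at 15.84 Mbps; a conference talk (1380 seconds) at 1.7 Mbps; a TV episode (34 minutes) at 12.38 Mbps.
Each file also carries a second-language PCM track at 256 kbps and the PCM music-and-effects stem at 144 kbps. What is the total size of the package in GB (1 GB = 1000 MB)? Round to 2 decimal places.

18.85 GB

Audio total: 256 + 144 = 400 kbps = 0.400 Mbps.
documentary: 16.240 Mbps × 7500 s = 121800.0 Mb
conference talk: 2.100 Mbps × 1380 s = 2898.0 Mb
TV episode: 12.780 Mbps × 2040 s = 26071.2 Mb
Total: 150769.2 Mb = 18846.2 MB.
= 18.85 GB.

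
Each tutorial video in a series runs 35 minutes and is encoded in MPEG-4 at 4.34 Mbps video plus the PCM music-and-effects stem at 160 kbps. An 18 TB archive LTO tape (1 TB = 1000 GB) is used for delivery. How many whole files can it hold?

15238

35 min = 2100 s
Audio: 160 kbps = 0.160 Mbps.
Total bitrate: 4.500 Mbps.
Per item: 4.500 Mbps × 2100 s = 9,450 Mb = 1,181 MB.
Capacity: 18 TB = 144,000,000 Mb; 15238.10 items → 15238 complete.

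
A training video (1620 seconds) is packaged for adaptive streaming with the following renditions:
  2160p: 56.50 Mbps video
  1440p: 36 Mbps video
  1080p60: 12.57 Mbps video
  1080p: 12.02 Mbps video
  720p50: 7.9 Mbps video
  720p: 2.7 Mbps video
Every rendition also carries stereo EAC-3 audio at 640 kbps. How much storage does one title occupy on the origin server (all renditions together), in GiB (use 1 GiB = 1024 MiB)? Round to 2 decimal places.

Audio: 640 kbps = 0.640 Mbps.
Sum of rendition bitrates: (56.50+0.640) + (36+0.640) + (12.57+0.640) + (12.02+0.640) + (7.9+0.640) + (2.7+0.640) = 131.530 Mbps.
× 1620 s = 213,079 Mb = 26,635 MB = 24.81 GiB.

24.81 GiB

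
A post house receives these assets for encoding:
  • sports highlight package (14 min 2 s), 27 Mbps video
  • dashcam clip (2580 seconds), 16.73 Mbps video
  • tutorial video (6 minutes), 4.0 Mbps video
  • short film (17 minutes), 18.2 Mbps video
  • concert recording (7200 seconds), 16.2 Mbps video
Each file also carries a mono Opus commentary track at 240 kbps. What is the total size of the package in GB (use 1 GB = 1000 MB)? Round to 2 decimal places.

25.68 GB

Audio: 240 kbps = 0.240 Mbps.
sports highlight package: 27.240 Mbps × 842 s = 22936.1 Mb
dashcam clip: 16.970 Mbps × 2580 s = 43782.6 Mb
tutorial video: 4.240 Mbps × 360 s = 1526.4 Mb
short film: 18.440 Mbps × 1020 s = 18808.8 Mb
concert recording: 16.440 Mbps × 7200 s = 118368.0 Mb
Total: 205421.9 Mb = 25677.7 MB.
= 25.68 GB.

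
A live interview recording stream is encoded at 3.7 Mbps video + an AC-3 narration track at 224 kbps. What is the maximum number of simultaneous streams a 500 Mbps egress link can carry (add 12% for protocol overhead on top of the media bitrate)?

Audio: 224 kbps = 0.224 Mbps.
Per-viewer media rate: 3.924 Mbps.
On the wire with 12% overhead: 4.395 Mbps.
500 Mbps = 500.0 Mbps; 500.0 / 4.395 = 113.77 → 113 viewers.

113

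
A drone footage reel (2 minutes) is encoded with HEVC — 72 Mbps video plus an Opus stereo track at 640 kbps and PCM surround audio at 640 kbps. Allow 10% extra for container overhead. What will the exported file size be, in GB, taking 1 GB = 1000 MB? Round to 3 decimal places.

1.209 GB

2 min = 120 s
Audio total: 640 + 640 = 1280 kbps = 1.280 Mbps.
Total bitrate: 72 + 1.280 = 73.280 Mbps.
Stream data: 73.280 Mbps × 120 s = 8793.6 Mb.
With 10% container overhead: ×1.10.
9,673 Mb ÷ 8 = 1,209 MB → 1.209 GB.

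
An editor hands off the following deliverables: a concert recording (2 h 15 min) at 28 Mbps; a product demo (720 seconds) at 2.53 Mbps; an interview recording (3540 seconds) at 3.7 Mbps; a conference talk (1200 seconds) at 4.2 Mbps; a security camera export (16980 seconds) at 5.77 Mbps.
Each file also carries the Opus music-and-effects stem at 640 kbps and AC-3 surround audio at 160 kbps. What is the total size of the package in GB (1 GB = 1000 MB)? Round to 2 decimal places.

Audio total: 640 + 160 = 800 kbps = 0.800 Mbps.
concert recording: 28.800 Mbps × 8100 s = 233280.0 Mb
product demo: 3.330 Mbps × 720 s = 2397.6 Mb
interview recording: 4.500 Mbps × 3540 s = 15930.0 Mb
conference talk: 5.000 Mbps × 1200 s = 6000.0 Mb
security camera export: 6.570 Mbps × 16980 s = 111558.6 Mb
Total: 369166.2 Mb = 46145.8 MB.
= 46.15 GB.

46.15 GB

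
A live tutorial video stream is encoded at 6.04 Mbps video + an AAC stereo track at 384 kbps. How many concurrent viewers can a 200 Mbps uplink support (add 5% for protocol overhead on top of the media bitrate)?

29

Audio: 384 kbps = 0.384 Mbps.
Per-viewer media rate: 6.424 Mbps.
On the wire with 5% overhead: 6.745 Mbps.
200 Mbps = 200.0 Mbps; 200.0 / 6.745 = 29.65 → 29 viewers.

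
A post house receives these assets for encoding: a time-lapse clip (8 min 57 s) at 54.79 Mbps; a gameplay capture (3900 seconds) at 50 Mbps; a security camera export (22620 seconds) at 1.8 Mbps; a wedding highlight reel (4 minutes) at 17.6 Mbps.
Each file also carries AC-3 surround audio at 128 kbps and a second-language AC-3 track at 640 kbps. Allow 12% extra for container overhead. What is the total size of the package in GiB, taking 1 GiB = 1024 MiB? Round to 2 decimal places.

Audio total: 128 + 640 = 768 kbps = 0.768 Mbps.
time-lapse clip: 55.558 Mbps × 537 s × 1.12 = 33414.8 Mb
gameplay capture: 50.768 Mbps × 3900 s × 1.12 = 221754.6 Mb
security camera export: 2.568 Mbps × 22620 s × 1.12 = 65058.7 Mb
wedding highlight reel: 18.368 Mbps × 240 s × 1.12 = 4937.3 Mb
Total: 325165.5 Mb = 40645.7 MB.
= 37.85 GiB.

37.85 GiB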